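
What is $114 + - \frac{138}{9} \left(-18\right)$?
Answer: $390$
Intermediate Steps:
$114 + - \frac{138}{9} \left(-18\right) = 114 + \left(-138\right) \frac{1}{9} \left(-18\right) = 114 - -276 = 114 + 276 = 390$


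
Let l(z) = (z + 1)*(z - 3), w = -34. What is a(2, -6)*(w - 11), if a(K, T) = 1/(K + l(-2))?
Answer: -45/7 ≈ -6.4286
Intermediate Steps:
l(z) = (1 + z)*(-3 + z)
a(K, T) = 1/(5 + K) (a(K, T) = 1/(K + (-3 + (-2)² - 2*(-2))) = 1/(K + (-3 + 4 + 4)) = 1/(K + 5) = 1/(5 + K))
a(2, -6)*(w - 11) = (-34 - 11)/(5 + 2) = -45/7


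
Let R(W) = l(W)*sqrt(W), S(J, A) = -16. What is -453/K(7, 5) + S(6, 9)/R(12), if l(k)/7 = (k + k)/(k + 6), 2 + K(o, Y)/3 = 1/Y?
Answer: 755/9 - 2*sqrt(3)/7 ≈ 83.394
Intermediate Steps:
K(o, Y) = -6 + 3/Y (K(o, Y) = -6 + 3*(1/Y) = -6 + 3/Y)
l(k) = 14*k/(6 + k) (l(k) = 7*((k + k)/(k + 6)) = 7*((2*k)/(6 + k)) = 7*(2*k/(6 + k)) = 14*k/(6 + k))
R(W) = 14*W**(3/2)/(6 + W) (R(W) = (14*W/(6 + W))*sqrt(W) = 14*W**(3/2)/(6 + W))
-453/K(7, 5) + S(6, 9)/R(12) = -453/(-6 + 3/5) - 16*sqrt(3)*(6 + 12)/1008 = -453/(-6 + 3*(1/5)) - 16*sqrt(3)/56 = -453/(-6 + 3/5) - 16*sqrt(3)/56 = -453/(-27/5) - 16*sqrt(3)/56 = -453*(-5/27) - 2*sqrt(3)/7 = 755/9 - 2*sqrt(3)/7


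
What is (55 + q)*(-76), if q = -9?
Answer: -3496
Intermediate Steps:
(55 + q)*(-76) = (55 - 9)*(-76) = 46*(-76) = -3496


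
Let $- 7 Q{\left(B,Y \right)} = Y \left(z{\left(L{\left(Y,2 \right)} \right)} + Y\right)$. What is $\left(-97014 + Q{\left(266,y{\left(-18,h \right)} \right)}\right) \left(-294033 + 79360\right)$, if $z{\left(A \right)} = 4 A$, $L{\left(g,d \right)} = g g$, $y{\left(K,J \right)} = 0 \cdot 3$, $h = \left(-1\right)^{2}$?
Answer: $20826286422$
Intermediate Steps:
$h = 1$
$y{\left(K,J \right)} = 0$
$L{\left(g,d \right)} = g^{2}$
$Q{\left(B,Y \right)} = - \frac{Y \left(Y + 4 Y^{2}\right)}{7}$ ($Q{\left(B,Y \right)} = - \frac{Y \left(4 Y^{2} + Y\right)}{7} = - \frac{Y \left(Y + 4 Y^{2}\right)}{7}$)
$\left(-97014 + Q{\left(266,y{\left(-18,h \right)} \right)}\right) \left(-294033 + 79360\right) = \left(-97014 - \frac{0^{2} \left(1 + 4 \cdot 0\right)}{7}\right) \left(-294033 + 79360\right) = \left(-97014 - 0 \left(1 + 0\right)\right) \left(-214673\right) = \left(-97014 - 0 \cdot 1\right) \left(-214673\right) = \left(-97014 + 0\right) \left(-214673\right) = \left(-97014\right) \left(-214673\right) = 20826286422$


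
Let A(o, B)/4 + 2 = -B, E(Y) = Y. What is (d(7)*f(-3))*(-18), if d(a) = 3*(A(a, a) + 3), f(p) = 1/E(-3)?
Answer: -594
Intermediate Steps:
f(p) = -1/3 (f(p) = 1/(-3) = -1/3)
A(o, B) = -8 - 4*B (A(o, B) = -8 + 4*(-B) = -8 - 4*B)
d(a) = -15 - 12*a (d(a) = 3*((-8 - 4*a) + 3) = 3*(-5 - 4*a) = -15 - 12*a)
(d(7)*f(-3))*(-18) = ((-15 - 12*7)*(-1/3))*(-18) = ((-15 - 84)*(-1/3))*(-18) = -99*(-1/3)*(-18) = 33*(-18) = -594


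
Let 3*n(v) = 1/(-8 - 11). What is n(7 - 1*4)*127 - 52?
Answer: -3091/57 ≈ -54.228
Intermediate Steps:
n(v) = -1/57 (n(v) = 1/(3*(-8 - 11)) = (⅓)/(-19) = (⅓)*(-1/19) = -1/57)
n(7 - 1*4)*127 - 52 = -1/57*127 - 52 = -127/57 - 52 = -3091/57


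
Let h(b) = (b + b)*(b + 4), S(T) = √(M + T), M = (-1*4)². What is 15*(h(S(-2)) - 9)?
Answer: 285 + 120*√14 ≈ 734.00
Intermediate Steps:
M = 16 (M = (-4)² = 16)
S(T) = √(16 + T)
h(b) = 2*b*(4 + b) (h(b) = (2*b)*(4 + b) = 2*b*(4 + b))
15*(h(S(-2)) - 9) = 15*(2*√(16 - 2)*(4 + √(16 - 2)) - 9) = 15*(2*√14*(4 + √14) - 9) = 15*(-9 + 2*√14*(4 + √14)) = -135 + 30*√14*(4 + √14)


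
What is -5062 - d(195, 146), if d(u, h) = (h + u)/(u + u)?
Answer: -1974521/390 ≈ -5062.9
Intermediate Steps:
d(u, h) = (h + u)/(2*u) (d(u, h) = (h + u)/((2*u)) = (h + u)*(1/(2*u)) = (h + u)/(2*u))
-5062 - d(195, 146) = -5062 - (146 + 195)/(2*195) = -5062 - 341/(2*195) = -5062 - 1*341/390 = -5062 - 341/390 = -1974521/390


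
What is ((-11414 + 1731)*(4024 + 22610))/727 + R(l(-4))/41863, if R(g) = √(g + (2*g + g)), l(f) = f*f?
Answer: -10796343026170/30434401 ≈ -3.5474e+5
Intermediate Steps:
l(f) = f²
R(g) = 2*√g (R(g) = √(g + 3*g) = √(4*g) = 2*√g)
((-11414 + 1731)*(4024 + 22610))/727 + R(l(-4))/41863 = ((-11414 + 1731)*(4024 + 22610))/727 + (2*√((-4)²))/41863 = -9683*26634*(1/727) + (2*√16)*(1/41863) = -257897022*1/727 + (2*4)*(1/41863) = -257897022/727 + 8*(1/41863) = -257897022/727 + 8/41863 = -10796343026170/30434401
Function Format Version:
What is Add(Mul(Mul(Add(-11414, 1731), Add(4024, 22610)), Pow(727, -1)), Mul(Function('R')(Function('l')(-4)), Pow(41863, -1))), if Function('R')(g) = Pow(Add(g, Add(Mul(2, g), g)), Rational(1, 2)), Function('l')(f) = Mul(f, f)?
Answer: Rational(-10796343026170, 30434401) ≈ -3.5474e+5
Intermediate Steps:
Function('l')(f) = Pow(f, 2)
Function('R')(g) = Mul(2, Pow(g, Rational(1, 2))) (Function('R')(g) = Pow(Add(g, Mul(3, g)), Rational(1, 2)) = Pow(Mul(4, g), Rational(1, 2)) = Mul(2, Pow(g, Rational(1, 2))))
Add(Mul(Mul(Add(-11414, 1731), Add(4024, 22610)), Pow(727, -1)), Mul(Function('R')(Function('l')(-4)), Pow(41863, -1))) = Add(Mul(Mul(Add(-11414, 1731), Add(4024, 22610)), Pow(727, -1)), Mul(Mul(2, Pow(Pow(-4, 2), Rational(1, 2))), Pow(41863, -1))) = Add(Mul(Mul(-9683, 26634), Rational(1, 727)), Mul(Mul(2, Pow(16, Rational(1, 2))), Rational(1, 41863))) = Add(Mul(-257897022, Rational(1, 727)), Mul(Mul(2, 4), Rational(1, 41863))) = Add(Rational(-257897022, 727), Mul(8, Rational(1, 41863))) = Add(Rational(-257897022, 727), Rational(8, 41863)) = Rational(-10796343026170, 30434401)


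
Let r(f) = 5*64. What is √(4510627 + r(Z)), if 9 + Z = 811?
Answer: √4510947 ≈ 2123.9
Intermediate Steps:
Z = 802 (Z = -9 + 811 = 802)
r(f) = 320
√(4510627 + r(Z)) = √(4510627 + 320) = √4510947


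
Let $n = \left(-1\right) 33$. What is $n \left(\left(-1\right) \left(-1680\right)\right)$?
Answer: $-55440$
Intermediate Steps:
$n = -33$
$n \left(\left(-1\right) \left(-1680\right)\right) = - 33 \left(\left(-1\right) \left(-1680\right)\right) = \left(-33\right) 1680 = -55440$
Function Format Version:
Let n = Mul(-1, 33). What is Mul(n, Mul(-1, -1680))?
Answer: -55440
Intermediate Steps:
n = -33
Mul(n, Mul(-1, -1680)) = Mul(-33, Mul(-1, -1680)) = Mul(-33, 1680) = -55440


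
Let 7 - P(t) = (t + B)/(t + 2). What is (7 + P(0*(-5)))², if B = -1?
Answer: 841/4 ≈ 210.25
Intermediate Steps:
P(t) = 7 - (-1 + t)/(2 + t) (P(t) = 7 - (t - 1)/(t + 2) = 7 - (-1 + t)/(2 + t))
(7 + P(0*(-5)))² = (7 + 3*(5 + 2*(0*(-5)))/(2 + 0*(-5)))² = (7 + 3*(5 + 2*0)/(2 + 0))² = (7 + 3*(5 + 0)/2)² = (7 + 3*(½)*5)² = (7 + 15/2)² = (29/2)² = 841/4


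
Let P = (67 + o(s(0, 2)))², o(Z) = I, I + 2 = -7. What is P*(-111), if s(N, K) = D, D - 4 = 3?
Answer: -373404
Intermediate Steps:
I = -9 (I = -2 - 7 = -9)
D = 7 (D = 4 + 3 = 7)
s(N, K) = 7
o(Z) = -9
P = 3364 (P = (67 - 9)² = 58² = 3364)
P*(-111) = 3364*(-111) = -373404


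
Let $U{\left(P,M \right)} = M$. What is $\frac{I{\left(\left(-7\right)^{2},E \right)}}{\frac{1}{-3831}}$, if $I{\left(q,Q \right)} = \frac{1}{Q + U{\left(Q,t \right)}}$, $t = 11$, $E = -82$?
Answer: $\frac{3831}{71} \approx 53.958$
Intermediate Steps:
$I{\left(q,Q \right)} = \frac{1}{11 + Q}$ ($I{\left(q,Q \right)} = \frac{1}{Q + 11} = \frac{1}{11 + Q}$)
$\frac{I{\left(\left(-7\right)^{2},E \right)}}{\frac{1}{-3831}} = \frac{1}{\left(11 - 82\right) \frac{1}{-3831}} = \frac{1}{\left(-71\right) \left(- \frac{1}{3831}\right)} = \left(- \frac{1}{71}\right) \left(-3831\right) = \frac{3831}{71}$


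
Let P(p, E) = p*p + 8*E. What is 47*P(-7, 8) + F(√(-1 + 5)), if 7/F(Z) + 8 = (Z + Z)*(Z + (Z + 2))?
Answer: 84983/16 ≈ 5311.4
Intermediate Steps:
F(Z) = 7/(-8 + 2*Z*(2 + 2*Z)) (F(Z) = 7/(-8 + (Z + Z)*(Z + (Z + 2))) = 7/(-8 + (2*Z)*(Z + (2 + Z))) = 7/(-8 + (2*Z)*(2 + 2*Z)) = 7/(-8 + 2*Z*(2 + 2*Z)))
P(p, E) = p² + 8*E
47*P(-7, 8) + F(√(-1 + 5)) = 47*((-7)² + 8*8) + 7/(4*(-2 + √(-1 + 5) + (√(-1 + 5))²)) = 47*(49 + 64) + 7/(4*(-2 + √4 + (√4)²)) = 47*113 + 7/(4*(-2 + 2 + 2²)) = 5311 + 7/(4*(-2 + 2 + 4)) = 5311 + (7/4)/4 = 5311 + (7/4)*(¼) = 5311 + 7/16 = 84983/16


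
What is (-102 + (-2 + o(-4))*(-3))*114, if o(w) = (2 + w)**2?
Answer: -12312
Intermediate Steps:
(-102 + (-2 + o(-4))*(-3))*114 = (-102 + (-2 + (2 - 4)**2)*(-3))*114 = (-102 + (-2 + (-2)**2)*(-3))*114 = (-102 + (-2 + 4)*(-3))*114 = (-102 + 2*(-3))*114 = (-102 - 6)*114 = -108*114 = -12312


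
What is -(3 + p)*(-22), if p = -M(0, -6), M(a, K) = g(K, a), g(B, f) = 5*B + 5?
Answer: 616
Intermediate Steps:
g(B, f) = 5 + 5*B
M(a, K) = 5 + 5*K
p = 25 (p = -(5 + 5*(-6)) = -(5 - 30) = -1*(-25) = 25)
-(3 + p)*(-22) = -(3 + 25)*(-22) = -28*(-22) = -1*(-616) = 616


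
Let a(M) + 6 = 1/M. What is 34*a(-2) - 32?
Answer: -253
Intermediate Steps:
a(M) = -6 + 1/M
34*a(-2) - 32 = 34*(-6 + 1/(-2)) - 32 = 34*(-6 - 1/2) - 32 = 34*(-13/2) - 32 = -221 - 32 = -253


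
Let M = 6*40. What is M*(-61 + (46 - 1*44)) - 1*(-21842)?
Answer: 7682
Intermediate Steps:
M = 240
M*(-61 + (46 - 1*44)) - 1*(-21842) = 240*(-61 + (46 - 1*44)) - 1*(-21842) = 240*(-61 + (46 - 44)) + 21842 = 240*(-61 + 2) + 21842 = 240*(-59) + 21842 = -14160 + 21842 = 7682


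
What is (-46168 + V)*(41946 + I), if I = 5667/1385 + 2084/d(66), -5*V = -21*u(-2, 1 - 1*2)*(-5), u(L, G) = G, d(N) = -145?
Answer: -15545522954051/8033 ≈ -1.9352e+9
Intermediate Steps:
V = 21 (V = -(-21*(1 - 1*2))*(-5)/5 = -(-21*(1 - 2))*(-5)/5 = -(-21*(-1))*(-5)/5 = -21*(-5)/5 = -⅕*(-105) = 21)
I = -82585/8033 (I = 5667/1385 + 2084/(-145) = 5667*(1/1385) + 2084*(-1/145) = 5667/1385 - 2084/145 = -82585/8033 ≈ -10.281)
(-46168 + V)*(41946 + I) = (-46168 + 21)*(41946 - 82585/8033) = -46147*336869633/8033 = -15545522954051/8033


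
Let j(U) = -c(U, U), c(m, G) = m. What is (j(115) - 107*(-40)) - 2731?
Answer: 1434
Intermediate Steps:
j(U) = -U
(j(115) - 107*(-40)) - 2731 = (-1*115 - 107*(-40)) - 2731 = (-115 + 4280) - 2731 = 4165 - 2731 = 1434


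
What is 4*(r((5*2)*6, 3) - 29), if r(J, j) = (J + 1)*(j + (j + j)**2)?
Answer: 9400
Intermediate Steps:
r(J, j) = (1 + J)*(j + 4*j**2) (r(J, j) = (1 + J)*(j + (2*j)**2) = (1 + J)*(j + 4*j**2))
4*(r((5*2)*6, 3) - 29) = 4*(3*(1 + (5*2)*6 + 4*3 + 4*((5*2)*6)*3) - 29) = 4*(3*(1 + 10*6 + 12 + 4*(10*6)*3) - 29) = 4*(3*(1 + 60 + 12 + 4*60*3) - 29) = 4*(3*(1 + 60 + 12 + 720) - 29) = 4*(3*793 - 29) = 4*(2379 - 29) = 4*2350 = 9400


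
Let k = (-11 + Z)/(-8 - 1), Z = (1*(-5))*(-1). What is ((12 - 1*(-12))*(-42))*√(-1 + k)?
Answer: -336*I*√3 ≈ -581.97*I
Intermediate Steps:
Z = 5 (Z = -5*(-1) = 5)
k = ⅔ (k = (-11 + 5)/(-8 - 1) = -6/(-9) = -6*(-⅑) = ⅔ ≈ 0.66667)
((12 - 1*(-12))*(-42))*√(-1 + k) = ((12 - 1*(-12))*(-42))*√(-1 + ⅔) = ((12 + 12)*(-42))*√(-⅓) = (24*(-42))*(I*√3/3) = -336*I*√3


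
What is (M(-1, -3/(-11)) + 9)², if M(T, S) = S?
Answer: 10404/121 ≈ 85.984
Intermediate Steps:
(M(-1, -3/(-11)) + 9)² = (-3/(-11) + 9)² = (-3*(-1/11) + 9)² = (3/11 + 9)² = (102/11)² = 10404/121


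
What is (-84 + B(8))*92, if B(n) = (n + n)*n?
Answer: 4048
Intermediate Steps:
B(n) = 2*n**2 (B(n) = (2*n)*n = 2*n**2)
(-84 + B(8))*92 = (-84 + 2*8**2)*92 = (-84 + 2*64)*92 = (-84 + 128)*92 = 44*92 = 4048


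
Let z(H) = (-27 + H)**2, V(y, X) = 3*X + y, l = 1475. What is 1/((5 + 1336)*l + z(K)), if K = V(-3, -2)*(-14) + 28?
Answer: 1/1994104 ≈ 5.0148e-7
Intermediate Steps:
V(y, X) = y + 3*X
K = 154 (K = (-3 + 3*(-2))*(-14) + 28 = (-3 - 6)*(-14) + 28 = -9*(-14) + 28 = 126 + 28 = 154)
1/((5 + 1336)*l + z(K)) = 1/((5 + 1336)*1475 + (-27 + 154)**2) = 1/(1341*1475 + 127**2) = 1/(1977975 + 16129) = 1/1994104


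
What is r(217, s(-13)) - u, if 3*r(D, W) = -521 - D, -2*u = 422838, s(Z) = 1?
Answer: 211173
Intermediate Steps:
u = -211419 (u = -½*422838 = -211419)
r(D, W) = -521/3 - D/3 (r(D, W) = (-521 - D)/3 = -521/3 - D/3)
r(217, s(-13)) - u = (-521/3 - ⅓*217) - 1*(-211419) = (-521/3 - 217/3) + 211419 = -246 + 211419 = 211173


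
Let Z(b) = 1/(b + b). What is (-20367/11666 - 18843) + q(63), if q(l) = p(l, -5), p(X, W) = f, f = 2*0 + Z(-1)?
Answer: -109924319/5833 ≈ -18845.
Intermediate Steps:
Z(b) = 1/(2*b)
f = -1/2 (f = 2*0 + (1/2)/(-1) = 0 + (1/2)*(-1) = 0 - 1/2 = -1/2 ≈ -0.50000)
p(X, W) = -1/2
q(l) = -1/2
(-20367/11666 - 18843) + q(63) = (-20367/11666 - 18843) - 1/2 = -219842805/11666 - 1/2 = -109924319/5833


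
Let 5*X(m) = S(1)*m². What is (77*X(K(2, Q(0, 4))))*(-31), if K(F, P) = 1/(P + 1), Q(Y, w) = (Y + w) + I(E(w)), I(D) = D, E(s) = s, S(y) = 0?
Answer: 0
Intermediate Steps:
Q(Y, w) = Y + 2*w (Q(Y, w) = (Y + w) + w = Y + 2*w)
K(F, P) = 1/(1 + P)
X(m) = 0 (X(m) = (0*m²)/5 = (⅕)*0 = 0)
(77*X(K(2, Q(0, 4))))*(-31) = (77*0)*(-31) = 0*(-31) = 0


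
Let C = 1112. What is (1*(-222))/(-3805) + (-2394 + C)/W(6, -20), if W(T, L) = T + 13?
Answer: -4873792/72295 ≈ -67.415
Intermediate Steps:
W(T, L) = 13 + T
(1*(-222))/(-3805) + (-2394 + C)/W(6, -20) = (1*(-222))/(-3805) + (-2394 + 1112)/(13 + 6) = -222*(-1/3805) - 1282/19 = 222/3805 - 1282*1/19 = 222/3805 - 1282/19 = -4873792/72295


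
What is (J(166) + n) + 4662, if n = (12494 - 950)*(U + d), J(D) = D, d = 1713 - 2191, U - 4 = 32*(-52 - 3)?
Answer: -25784468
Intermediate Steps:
U = -1756 (U = 4 + 32*(-52 - 3) = 4 + 32*(-55) = 4 - 1760 = -1756)
d = -478
n = -25789296 (n = (12494 - 950)*(-1756 - 478) = 11544*(-2234) = -25789296)
(J(166) + n) + 4662 = (166 - 25789296) + 4662 = -25789130 + 4662 = -25784468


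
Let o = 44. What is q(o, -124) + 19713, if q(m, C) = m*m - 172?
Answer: 21477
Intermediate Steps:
q(m, C) = -172 + m**2 (q(m, C) = m**2 - 172 = -172 + m**2)
q(o, -124) + 19713 = (-172 + 44**2) + 19713 = (-172 + 1936) + 19713 = 1764 + 19713 = 21477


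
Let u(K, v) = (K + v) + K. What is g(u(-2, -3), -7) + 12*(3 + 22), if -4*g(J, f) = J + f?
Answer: 607/2 ≈ 303.50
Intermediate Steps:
u(K, v) = v + 2*K
g(J, f) = -J/4 - f/4 (g(J, f) = -(J + f)/4 = -J/4 - f/4)
g(u(-2, -3), -7) + 12*(3 + 22) = (-(-3 + 2*(-2))/4 - 1/4*(-7)) + 12*(3 + 22) = (-(-3 - 4)/4 + 7/4) + 12*25 = (-1/4*(-7) + 7/4) + 300 = (7/4 + 7/4) + 300 = 7/2 + 300 = 607/2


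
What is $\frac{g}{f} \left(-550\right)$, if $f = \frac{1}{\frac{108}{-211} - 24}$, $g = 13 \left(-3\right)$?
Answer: $- \frac{110939400}{211} \approx -5.2578 \cdot 10^{5}$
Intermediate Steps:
$g = -39$
$f = - \frac{211}{5172}$ ($f = \frac{1}{108 \left(- \frac{1}{211}\right) - 24} = \frac{1}{- \frac{108}{211} - 24} = \frac{1}{- \frac{5172}{211}} = - \frac{211}{5172} \approx -0.040797$)
$\frac{g}{f} \left(-550\right) = - \frac{39}{- \frac{211}{5172}} \left(-550\right) = \left(-39\right) \left(- \frac{5172}{211}\right) \left(-550\right) = \frac{201708}{211} \left(-550\right) = - \frac{110939400}{211}$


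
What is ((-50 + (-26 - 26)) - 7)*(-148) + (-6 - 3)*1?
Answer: 16123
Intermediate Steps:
((-50 + (-26 - 26)) - 7)*(-148) + (-6 - 3)*1 = ((-50 - 52) - 7)*(-148) - 9*1 = (-102 - 7)*(-148) - 9 = -109*(-148) - 9 = 16132 - 9 = 16123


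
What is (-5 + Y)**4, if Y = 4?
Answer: 1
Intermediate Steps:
(-5 + Y)**4 = (-5 + 4)**4 = (-1)**4 = 1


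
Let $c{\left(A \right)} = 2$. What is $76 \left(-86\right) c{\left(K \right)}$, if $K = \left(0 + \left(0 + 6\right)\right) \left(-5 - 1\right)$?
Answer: $-13072$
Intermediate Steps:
$K = -36$ ($K = \left(0 + 6\right) \left(-6\right) = 6 \left(-6\right) = -36$)
$76 \left(-86\right) c{\left(K \right)} = 76 \left(-86\right) 2 = \left(-6536\right) 2 = -13072$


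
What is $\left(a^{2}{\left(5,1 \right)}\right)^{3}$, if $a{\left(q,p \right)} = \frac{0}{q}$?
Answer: $0$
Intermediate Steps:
$a{\left(q,p \right)} = 0$
$\left(a^{2}{\left(5,1 \right)}\right)^{3} = \left(0^{2}\right)^{3} = 0^{3} = 0$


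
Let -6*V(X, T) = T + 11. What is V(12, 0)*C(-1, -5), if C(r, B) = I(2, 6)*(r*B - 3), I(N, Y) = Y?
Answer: -22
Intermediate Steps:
V(X, T) = -11/6 - T/6 (V(X, T) = -(T + 11)/6 = -(11 + T)/6 = -11/6 - T/6)
C(r, B) = -18 + 6*B*r (C(r, B) = 6*(r*B - 3) = 6*(B*r - 3) = 6*(-3 + B*r) = -18 + 6*B*r)
V(12, 0)*C(-1, -5) = (-11/6 - ⅙*0)*(-18 + 6*(-5)*(-1)) = (-11/6 + 0)*(-18 + 30) = -11/6*12 = -22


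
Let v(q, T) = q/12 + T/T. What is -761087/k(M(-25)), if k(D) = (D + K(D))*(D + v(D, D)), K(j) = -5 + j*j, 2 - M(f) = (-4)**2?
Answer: 1522174/5015 ≈ 303.52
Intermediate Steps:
M(f) = -14 (M(f) = 2 - 1*(-4)**2 = 2 - 1*16 = 2 - 16 = -14)
K(j) = -5 + j**2
v(q, T) = 1 + q/12 (v(q, T) = q*(1/12) + 1 = q/12 + 1 = 1 + q/12)
k(D) = (1 + 13*D/12)*(-5 + D + D**2) (k(D) = (D + (-5 + D**2))*(D + (1 + D/12)) = (-5 + D + D**2)*(1 + 13*D/12) = (1 + 13*D/12)*(-5 + D + D**2))
-761087/k(M(-25)) = -761087/(-5 - 53/12*(-14) + (13/12)*(-14)**3 + (25/12)*(-14)**2) = -761087/(-5 + 371/6 + (13/12)*(-2744) + (25/12)*196) = -761087/(-5 + 371/6 - 8918/3 + 1225/3) = -761087/(-5015/2) = -761087*(-2/5015) = 1522174/5015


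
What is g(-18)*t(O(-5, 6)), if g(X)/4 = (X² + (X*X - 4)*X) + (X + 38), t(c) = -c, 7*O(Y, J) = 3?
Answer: 64992/7 ≈ 9284.6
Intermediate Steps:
O(Y, J) = 3/7 (O(Y, J) = (⅐)*3 = 3/7)
g(X) = 152 + 4*X + 4*X² + 4*X*(-4 + X²) (g(X) = 4*((X² + (X*X - 4)*X) + (X + 38)) = 4*((X² + (X² - 4)*X) + (38 + X)) = 4*((X² + (-4 + X²)*X) + (38 + X)) = 4*((X² + X*(-4 + X²)) + (38 + X)) = 4*(38 + X + X² + X*(-4 + X²)) = 152 + 4*X + 4*X² + 4*X*(-4 + X²))
g(-18)*t(O(-5, 6)) = (152 - 12*(-18) + 4*(-18)² + 4*(-18)³)*(-1*3/7) = (152 + 216 + 4*324 + 4*(-5832))*(-3/7) = (152 + 216 + 1296 - 23328)*(-3/7) = -21664*(-3/7) = 64992/7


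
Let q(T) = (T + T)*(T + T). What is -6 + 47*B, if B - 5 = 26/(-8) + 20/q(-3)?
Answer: 3685/36 ≈ 102.36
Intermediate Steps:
q(T) = 4*T**2 (q(T) = (2*T)*(2*T) = 4*T**2)
B = 83/36 (B = 5 + (26/(-8) + 20/((4*(-3)**2))) = 5 + (26*(-1/8) + 20/((4*9))) = 5 + (-13/4 + 20/36) = 5 + (-13/4 + 20*(1/36)) = 5 + (-13/4 + 5/9) = 5 - 97/36 = 83/36 ≈ 2.3056)
-6 + 47*B = -6 + 47*(83/36) = -6 + 3901/36 = 3685/36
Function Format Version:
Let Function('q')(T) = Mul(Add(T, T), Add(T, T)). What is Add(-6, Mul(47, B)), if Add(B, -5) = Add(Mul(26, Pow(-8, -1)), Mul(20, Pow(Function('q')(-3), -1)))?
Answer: Rational(3685, 36) ≈ 102.36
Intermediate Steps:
Function('q')(T) = Mul(4, Pow(T, 2)) (Function('q')(T) = Mul(Mul(2, T), Mul(2, T)) = Mul(4, Pow(T, 2)))
B = Rational(83, 36) (B = Add(5, Add(Mul(26, Pow(-8, -1)), Mul(20, Pow(Mul(4, Pow(-3, 2)), -1)))) = Add(5, Add(Mul(26, Rational(-1, 8)), Mul(20, Pow(Mul(4, 9), -1)))) = Add(5, Add(Rational(-13, 4), Mul(20, Pow(36, -1)))) = Add(5, Add(Rational(-13, 4), Mul(20, Rational(1, 36)))) = Add(5, Add(Rational(-13, 4), Rational(5, 9))) = Add(5, Rational(-97, 36)) = Rational(83, 36) ≈ 2.3056)
Add(-6, Mul(47, B)) = Add(-6, Mul(47, Rational(83, 36))) = Add(-6, Rational(3901, 36)) = Rational(3685, 36)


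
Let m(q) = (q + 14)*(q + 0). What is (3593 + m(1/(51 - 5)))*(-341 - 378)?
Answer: -5466868327/2116 ≈ -2.5836e+6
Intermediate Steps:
m(q) = q*(14 + q) (m(q) = (14 + q)*q = q*(14 + q))
(3593 + m(1/(51 - 5)))*(-341 - 378) = (3593 + (14 + 1/(51 - 5))/(51 - 5))*(-341 - 378) = (3593 + (14 + 1/46)/46)*(-719) = (3593 + (1/46)*(645/46))*(-719) = (3593 + 645/2116)*(-719) = (7603433/2116)*(-719) = -5466868327/2116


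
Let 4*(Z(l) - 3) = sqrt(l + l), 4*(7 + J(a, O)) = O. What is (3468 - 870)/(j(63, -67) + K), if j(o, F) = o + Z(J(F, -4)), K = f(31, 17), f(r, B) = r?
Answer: 126003/4705 - 1299*I/4705 ≈ 26.781 - 0.27609*I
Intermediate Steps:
K = 31
J(a, O) = -7 + O/4
Z(l) = 3 + sqrt(2)*sqrt(l)/4 (Z(l) = 3 + sqrt(l + l)/4 = 3 + sqrt(2*l)/4 = 3 + (sqrt(2)*sqrt(l))/4 = 3 + sqrt(2)*sqrt(l)/4)
j(o, F) = 3 + I + o (j(o, F) = o + (3 + sqrt(2)*sqrt(-7 + (1/4)*(-4))/4) = o + (3 + sqrt(2)*sqrt(-7 - 1)/4) = o + (3 + sqrt(2)*sqrt(-8)/4) = o + (3 + sqrt(2)*(2*I*sqrt(2))/4) = o + (3 + I) = 3 + I + o)
(3468 - 870)/(j(63, -67) + K) = (3468 - 870)/((3 + I + 63) + 31) = 2598/((66 + I) + 31) = 2598/(97 + I) = 2598*((97 - I)/9410) = 1299*(97 - I)/4705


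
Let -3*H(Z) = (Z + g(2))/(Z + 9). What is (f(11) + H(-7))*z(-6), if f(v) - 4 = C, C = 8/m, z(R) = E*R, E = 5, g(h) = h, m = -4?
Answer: -85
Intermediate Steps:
z(R) = 5*R
H(Z) = -(2 + Z)/(3*(9 + Z)) (H(Z) = -(Z + 2)/(3*(Z + 9)) = -(2 + Z)/(3*(9 + Z)))
C = -2 (C = 8/(-4) = 8*(-¼) = -2)
f(v) = 2 (f(v) = 4 - 2 = 2)
(f(11) + H(-7))*z(-6) = (2 + (-2 - 1*(-7))/(3*(9 - 7)))*(5*(-6)) = (2 + (⅓)*(-2 + 7)/2)*(-30) = (2 + (⅓)*(½)*5)*(-30) = (2 + ⅚)*(-30) = (17/6)*(-30) = -85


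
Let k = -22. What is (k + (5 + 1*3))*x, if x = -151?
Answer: 2114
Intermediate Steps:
(k + (5 + 1*3))*x = (-22 + (5 + 1*3))*(-151) = (-22 + (5 + 3))*(-151) = (-22 + 8)*(-151) = -14*(-151) = 2114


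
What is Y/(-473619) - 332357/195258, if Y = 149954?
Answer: -62230102705/30825966234 ≈ -2.0188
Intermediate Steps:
Y/(-473619) - 332357/195258 = 149954/(-473619) - 332357/195258 = 149954*(-1/473619) - 332357*1/195258 = -149954/473619 - 332357/195258 = -62230102705/30825966234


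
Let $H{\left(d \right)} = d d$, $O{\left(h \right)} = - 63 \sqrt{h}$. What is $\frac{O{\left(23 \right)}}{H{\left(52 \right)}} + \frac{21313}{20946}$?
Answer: $\frac{21313}{20946} - \frac{63 \sqrt{23}}{2704} \approx 0.90578$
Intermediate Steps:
$H{\left(d \right)} = d^{2}$
$\frac{O{\left(23 \right)}}{H{\left(52 \right)}} + \frac{21313}{20946} = \frac{\left(-63\right) \sqrt{23}}{52^{2}} + \frac{21313}{20946} = \frac{\left(-63\right) \sqrt{23}}{2704} + 21313 \cdot \frac{1}{20946} = - 63 \sqrt{23} \cdot \frac{1}{2704} + \frac{21313}{20946} = - \frac{63 \sqrt{23}}{2704} + \frac{21313}{20946} = \frac{21313}{20946} - \frac{63 \sqrt{23}}{2704}$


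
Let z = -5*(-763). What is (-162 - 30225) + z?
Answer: -26572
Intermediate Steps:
z = 3815
(-162 - 30225) + z = (-162 - 30225) + 3815 = -30387 + 3815 = -26572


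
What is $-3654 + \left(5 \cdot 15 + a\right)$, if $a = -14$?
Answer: $-3593$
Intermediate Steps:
$-3654 + \left(5 \cdot 15 + a\right) = -3654 + \left(5 \cdot 15 - 14\right) = -3654 + \left(75 - 14\right) = -3654 + 61 = -3593$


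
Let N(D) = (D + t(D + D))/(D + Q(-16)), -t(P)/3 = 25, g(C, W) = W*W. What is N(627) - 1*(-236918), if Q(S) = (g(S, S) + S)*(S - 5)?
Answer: 348506194/1471 ≈ 2.3692e+5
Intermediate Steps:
g(C, W) = W²
Q(S) = (-5 + S)*(S + S²) (Q(S) = (S² + S)*(S - 5) = (S + S²)*(-5 + S) = (-5 + S)*(S + S²))
t(P) = -75 (t(P) = -3*25 = -75)
N(D) = (-75 + D)/(-5040 + D) (N(D) = (D - 75)/(D - 16*(-5 + (-16)² - 4*(-16))) = (-75 + D)/(D - 16*(-5 + 256 + 64)) = (-75 + D)/(D - 16*315) = (-75 + D)/(D - 5040) = (-75 + D)/(-5040 + D))
N(627) - 1*(-236918) = (-75 + 627)/(-5040 + 627) - 1*(-236918) = 552/(-4413) + 236918 = -1/4413*552 + 236918 = -184/1471 + 236918 = 348506194/1471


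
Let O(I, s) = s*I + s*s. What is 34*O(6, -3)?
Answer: -306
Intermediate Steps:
O(I, s) = s² + I*s (O(I, s) = I*s + s² = s² + I*s)
34*O(6, -3) = 34*(-3*(6 - 3)) = 34*(-3*3) = 34*(-9) = -306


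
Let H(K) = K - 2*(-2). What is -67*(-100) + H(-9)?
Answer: 6695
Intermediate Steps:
H(K) = 4 + K (H(K) = K + 4 = 4 + K)
-67*(-100) + H(-9) = -67*(-100) + (4 - 9) = 6700 - 5 = 6695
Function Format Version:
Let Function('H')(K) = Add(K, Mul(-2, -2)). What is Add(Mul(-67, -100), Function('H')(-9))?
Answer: 6695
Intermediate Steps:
Function('H')(K) = Add(4, K) (Function('H')(K) = Add(K, 4) = Add(4, K))
Add(Mul(-67, -100), Function('H')(-9)) = Add(Mul(-67, -100), Add(4, -9)) = Add(6700, -5) = 6695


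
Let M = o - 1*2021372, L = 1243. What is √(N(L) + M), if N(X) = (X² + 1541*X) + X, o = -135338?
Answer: 3*√145005 ≈ 1142.4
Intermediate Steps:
M = -2156710 (M = -135338 - 1*2021372 = -135338 - 2021372 = -2156710)
N(X) = X² + 1542*X
√(N(L) + M) = √(1243*(1542 + 1243) - 2156710) = √(1243*2785 - 2156710) = √(3461755 - 2156710) = √1305045 = 3*√145005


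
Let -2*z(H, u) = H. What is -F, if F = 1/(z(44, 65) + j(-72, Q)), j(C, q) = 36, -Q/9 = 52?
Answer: -1/14 ≈ -0.071429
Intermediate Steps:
Q = -468 (Q = -9*52 = -468)
z(H, u) = -H/2
F = 1/14 (F = 1/(-½*44 + 36) = 1/(-22 + 36) = 1/14 ≈ 0.071429)
-F = -1*1/14 = -1/14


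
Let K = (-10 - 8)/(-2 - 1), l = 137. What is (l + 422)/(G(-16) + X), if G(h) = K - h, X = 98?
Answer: 559/120 ≈ 4.6583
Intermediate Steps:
K = 6 (K = -18/(-3) = -18*(-1/3) = 6)
G(h) = 6 - h
(l + 422)/(G(-16) + X) = (137 + 422)/((6 - 1*(-16)) + 98) = 559/((6 + 16) + 98) = 559/(22 + 98) = 559/120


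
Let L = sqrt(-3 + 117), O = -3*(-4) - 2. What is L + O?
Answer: 10 + sqrt(114) ≈ 20.677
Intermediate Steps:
O = 10 (O = 12 - 2 = 10)
L = sqrt(114) ≈ 10.677
L + O = sqrt(114) + 10 = 10 + sqrt(114)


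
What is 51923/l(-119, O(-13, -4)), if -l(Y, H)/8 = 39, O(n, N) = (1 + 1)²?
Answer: -51923/312 ≈ -166.42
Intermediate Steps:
O(n, N) = 4 (O(n, N) = 2² = 4)
l(Y, H) = -312 (l(Y, H) = -8*39 = -312)
51923/l(-119, O(-13, -4)) = 51923/(-312) = 51923*(-1/312) = -51923/312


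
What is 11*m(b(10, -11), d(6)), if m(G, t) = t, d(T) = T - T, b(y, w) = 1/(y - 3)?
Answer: 0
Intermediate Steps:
b(y, w) = 1/(-3 + y)
d(T) = 0
11*m(b(10, -11), d(6)) = 11*0 = 0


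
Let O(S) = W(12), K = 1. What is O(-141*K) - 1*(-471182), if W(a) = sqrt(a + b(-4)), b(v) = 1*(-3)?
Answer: 471185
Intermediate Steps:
b(v) = -3
W(a) = sqrt(-3 + a) (W(a) = sqrt(a - 3) = sqrt(-3 + a))
O(S) = 3 (O(S) = sqrt(-3 + 12) = sqrt(9) = 3)
O(-141*K) - 1*(-471182) = 3 - 1*(-471182) = 3 + 471182 = 471185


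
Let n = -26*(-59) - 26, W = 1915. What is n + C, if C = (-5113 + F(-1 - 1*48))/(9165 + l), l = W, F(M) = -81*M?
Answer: 2088437/1385 ≈ 1507.9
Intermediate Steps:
l = 1915
n = 1508 (n = 1534 - 26 = 1508)
C = -143/1385 (C = (-5113 - 81*(-1 - 1*48))/(9165 + 1915) = (-5113 - 81*(-1 - 48))/11080 = (-5113 - 81*(-49))*(1/11080) = (-5113 + 3969)*(1/11080) = -1144*1/11080 = -143/1385 ≈ -0.10325)
n + C = 1508 - 143/1385 = 2088437/1385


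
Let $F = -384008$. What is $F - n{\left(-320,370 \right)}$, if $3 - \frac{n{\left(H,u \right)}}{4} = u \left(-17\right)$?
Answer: $-409180$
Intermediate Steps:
$n{\left(H,u \right)} = 12 + 68 u$ ($n{\left(H,u \right)} = 12 - 4 u \left(-17\right) = 12 - 4 \left(- 17 u\right) = 12 + 68 u$)
$F - n{\left(-320,370 \right)} = -384008 - \left(12 + 68 \cdot 370\right) = -384008 - \left(12 + 25160\right) = -384008 - 25172 = -409180$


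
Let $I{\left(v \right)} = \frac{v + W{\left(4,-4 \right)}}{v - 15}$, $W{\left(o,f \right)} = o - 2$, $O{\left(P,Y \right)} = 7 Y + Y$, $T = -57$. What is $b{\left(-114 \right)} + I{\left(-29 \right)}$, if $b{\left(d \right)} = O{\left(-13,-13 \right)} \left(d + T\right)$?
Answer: $\frac{782523}{44} \approx 17785.0$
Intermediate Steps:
$O{\left(P,Y \right)} = 8 Y$
$W{\left(o,f \right)} = -2 + o$ ($W{\left(o,f \right)} = o - 2 = -2 + o$)
$b{\left(d \right)} = 5928 - 104 d$ ($b{\left(d \right)} = 8 \left(-13\right) \left(d - 57\right) = - 104 \left(-57 + d\right) = 5928 - 104 d$)
$I{\left(v \right)} = \frac{2 + v}{-15 + v}$ ($I{\left(v \right)} = \frac{v + \left(-2 + 4\right)}{v - 15} = \frac{v + 2}{-15 + v} = \frac{2 + v}{-15 + v}$)
$b{\left(-114 \right)} + I{\left(-29 \right)} = \left(5928 - -11856\right) + \frac{2 - 29}{-15 - 29} = \left(5928 + 11856\right) + \frac{1}{-44} \left(-27\right) = 17784 - - \frac{27}{44} = 17784 + \frac{27}{44} = \frac{782523}{44}$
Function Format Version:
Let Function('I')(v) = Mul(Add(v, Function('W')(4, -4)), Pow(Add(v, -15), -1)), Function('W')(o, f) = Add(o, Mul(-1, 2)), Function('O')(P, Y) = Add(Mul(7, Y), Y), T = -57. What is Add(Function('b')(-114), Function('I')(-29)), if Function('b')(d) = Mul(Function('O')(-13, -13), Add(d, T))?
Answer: Rational(782523, 44) ≈ 17785.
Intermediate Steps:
Function('O')(P, Y) = Mul(8, Y)
Function('W')(o, f) = Add(-2, o) (Function('W')(o, f) = Add(o, -2) = Add(-2, o))
Function('b')(d) = Add(5928, Mul(-104, d)) (Function('b')(d) = Mul(Mul(8, -13), Add(d, -57)) = Mul(-104, Add(-57, d)) = Add(5928, Mul(-104, d)))
Function('I')(v) = Mul(Pow(Add(-15, v), -1), Add(2, v)) (Function('I')(v) = Mul(Add(v, Add(-2, 4)), Pow(Add(v, -15), -1)) = Mul(Add(v, 2), Pow(Add(-15, v), -1)) = Mul(Add(2, v), Pow(Add(-15, v), -1)) = Mul(Pow(Add(-15, v), -1), Add(2, v)))
Add(Function('b')(-114), Function('I')(-29)) = Add(Add(5928, Mul(-104, -114)), Mul(Pow(Add(-15, -29), -1), Add(2, -29))) = Add(Add(5928, 11856), Mul(Pow(-44, -1), -27)) = Add(17784, Mul(Rational(-1, 44), -27)) = Add(17784, Rational(27, 44)) = Rational(782523, 44)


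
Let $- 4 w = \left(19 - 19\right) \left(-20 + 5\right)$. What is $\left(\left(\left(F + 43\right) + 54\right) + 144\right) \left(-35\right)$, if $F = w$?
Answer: $-8435$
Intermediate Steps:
$w = 0$ ($w = - \frac{\left(19 - 19\right) \left(-20 + 5\right)}{4} = - \frac{0 \left(-15\right)}{4} = \left(- \frac{1}{4}\right) 0 = 0$)
$F = 0$
$\left(\left(\left(F + 43\right) + 54\right) + 144\right) \left(-35\right) = \left(\left(\left(0 + 43\right) + 54\right) + 144\right) \left(-35\right) = \left(\left(43 + 54\right) + 144\right) \left(-35\right) = \left(97 + 144\right) \left(-35\right) = 241 \left(-35\right) = -8435$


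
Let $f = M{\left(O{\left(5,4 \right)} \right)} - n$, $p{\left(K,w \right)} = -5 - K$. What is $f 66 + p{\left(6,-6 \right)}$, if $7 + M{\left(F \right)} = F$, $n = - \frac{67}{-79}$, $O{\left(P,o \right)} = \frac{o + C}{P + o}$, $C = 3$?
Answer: $- \frac{113201}{237} \approx -477.64$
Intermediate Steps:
$O{\left(P,o \right)} = \frac{3 + o}{P + o}$ ($O{\left(P,o \right)} = \frac{o + 3}{P + o} = \frac{3 + o}{P + o}$)
$n = \frac{67}{79}$ ($n = \left(-67\right) \left(- \frac{1}{79}\right) = \frac{67}{79} \approx 0.8481$)
$M{\left(F \right)} = -7 + F$
$f = - \frac{5027}{711}$ ($f = \left(-7 + \frac{3 + 4}{5 + 4}\right) - \frac{67}{79} = \left(-7 + \frac{1}{9} \cdot 7\right) - \frac{67}{79} = \left(-7 + \frac{7}{9}\right) - \frac{67}{79} = - \frac{56}{9} - \frac{67}{79} = - \frac{5027}{711} \approx -7.0703$)
$f 66 + p{\left(6,-6 \right)} = \left(- \frac{5027}{711}\right) 66 - 11 = - \frac{110594}{237} - 11 = - \frac{113201}{237}$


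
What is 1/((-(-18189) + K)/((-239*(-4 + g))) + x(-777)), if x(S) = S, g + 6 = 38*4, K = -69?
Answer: -16969/13193973 ≈ -0.0012861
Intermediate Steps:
g = 146 (g = -6 + 38*4 = -6 + 152 = 146)
1/((-(-18189) + K)/((-239*(-4 + g))) + x(-777)) = 1/((-(-18189) - 69)/((-239*(-4 + 146))) - 777) = 1/((-387*(-47) - 69)/((-239*142)) - 777) = 1/((18189 - 69)/(-33938) - 777) = 1/(18120*(-1/33938) - 777) = 1/(-9060/16969 - 777) = 1/(-13193973/16969) = -16969/13193973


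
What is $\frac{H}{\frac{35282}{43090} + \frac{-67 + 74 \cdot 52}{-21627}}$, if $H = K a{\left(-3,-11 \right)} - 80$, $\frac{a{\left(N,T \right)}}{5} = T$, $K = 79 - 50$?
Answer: $- \frac{780472472625}{300060262} \approx -2601.1$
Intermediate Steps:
$K = 29$
$a{\left(N,T \right)} = 5 T$
$H = -1675$ ($H = 29 \cdot 5 \left(-11\right) - 80 = 29 \left(-55\right) - 80 = -1595 - 80 = -1675$)
$\frac{H}{\frac{35282}{43090} + \frac{-67 + 74 \cdot 52}{-21627}} = - \frac{1675}{\frac{35282}{43090} + \frac{-67 + 74 \cdot 52}{-21627}} = - \frac{1675}{35282 \cdot \frac{1}{43090} + \left(-67 + 3848\right) \left(- \frac{1}{21627}\right)} = - \frac{1675}{\frac{17641}{21545} + 3781 \left(- \frac{1}{21627}\right)} = - \frac{1675}{\frac{17641}{21545} - \frac{3781}{21627}} = - \frac{1675}{\frac{300060262}{465953715}} = \left(-1675\right) \frac{465953715}{300060262} = - \frac{780472472625}{300060262}$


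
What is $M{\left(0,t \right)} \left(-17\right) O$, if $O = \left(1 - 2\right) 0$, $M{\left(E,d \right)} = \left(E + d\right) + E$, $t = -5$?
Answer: $0$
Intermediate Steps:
$M{\left(E,d \right)} = d + 2 E$
$O = 0$ ($O = \left(-1\right) 0 = 0$)
$M{\left(0,t \right)} \left(-17\right) O = \left(-5 + 2 \cdot 0\right) \left(-17\right) 0 = \left(-5 + 0\right) \left(-17\right) 0 = \left(-5\right) \left(-17\right) 0 = 85 \cdot 0 = 0$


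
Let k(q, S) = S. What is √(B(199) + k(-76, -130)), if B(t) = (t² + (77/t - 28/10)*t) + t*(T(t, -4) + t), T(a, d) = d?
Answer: √1944895/5 ≈ 278.92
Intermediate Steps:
B(t) = t² + t*(-4 + t) + t*(-14/5 + 77/t) (B(t) = (t² + (77/t - 28/10)*t) + t*(-4 + t) = (t² + (77/t - 28*⅒)*t) + t*(-4 + t) = (t² + (77/t - 14/5)*t) + t*(-4 + t) = (t² + (-14/5 + 77/t)*t) + t*(-4 + t) = (t² + t*(-14/5 + 77/t)) + t*(-4 + t) = t² + t*(-4 + t) + t*(-14/5 + 77/t))
√(B(199) + k(-76, -130)) = √((77 + 2*199² - 34/5*199) - 130) = √((77 + 2*39601 - 6766/5) - 130) = √((77 + 79202 - 6766/5) - 130) = √(389629/5 - 130) = √(388979/5) = √1944895/5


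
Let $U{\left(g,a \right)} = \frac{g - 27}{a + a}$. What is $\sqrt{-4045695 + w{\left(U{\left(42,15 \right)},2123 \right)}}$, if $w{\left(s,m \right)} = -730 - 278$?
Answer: $i \sqrt{4046703} \approx 2011.6 i$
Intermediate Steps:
$U{\left(g,a \right)} = \frac{-27 + g}{2 a}$
$w{\left(s,m \right)} = -1008$
$\sqrt{-4045695 + w{\left(U{\left(42,15 \right)},2123 \right)}} = \sqrt{-4045695 - 1008} = \sqrt{-4046703} = i \sqrt{4046703}$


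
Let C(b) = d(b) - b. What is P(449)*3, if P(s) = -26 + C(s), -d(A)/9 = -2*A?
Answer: 22821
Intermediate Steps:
d(A) = 18*A (d(A) = -(-18)*A = 18*A)
C(b) = 17*b (C(b) = 18*b - b = 17*b)
P(s) = -26 + 17*s
P(449)*3 = (-26 + 17*449)*3 = (-26 + 7633)*3 = 7607*3 = 22821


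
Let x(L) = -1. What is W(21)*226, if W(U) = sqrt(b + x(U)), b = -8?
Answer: 678*I ≈ 678.0*I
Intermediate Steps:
W(U) = 3*I (W(U) = sqrt(-8 - 1) = sqrt(-9) = 3*I)
W(21)*226 = (3*I)*226 = 678*I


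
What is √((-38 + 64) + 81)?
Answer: √107 ≈ 10.344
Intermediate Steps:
√((-38 + 64) + 81) = √(26 + 81) = √107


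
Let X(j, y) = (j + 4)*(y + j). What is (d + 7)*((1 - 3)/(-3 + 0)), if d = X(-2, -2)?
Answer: -⅔ ≈ -0.66667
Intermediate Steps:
X(j, y) = (4 + j)*(j + y)
d = -8 (d = (-2)² + 4*(-2) + 4*(-2) - 2*(-2) = 4 - 8 - 8 + 4 = -8)
(d + 7)*((1 - 3)/(-3 + 0)) = (-8 + 7)*((1 - 3)/(-3 + 0)) = -(-2)/(-3) = -(-2)*(-1)/3 = -1*⅔ = -⅔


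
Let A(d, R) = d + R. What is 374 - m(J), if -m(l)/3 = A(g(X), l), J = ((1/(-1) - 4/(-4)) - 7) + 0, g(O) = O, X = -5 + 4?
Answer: 350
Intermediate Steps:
X = -1
J = -7 (J = ((1*(-1) - 4*(-¼)) - 7) + 0 = ((-1 + 1) - 7) + 0 = (0 - 7) + 0 = -7 + 0 = -7)
A(d, R) = R + d
m(l) = 3 - 3*l (m(l) = -3*(l - 1) = -3*(-1 + l) = 3 - 3*l)
374 - m(J) = 374 - (3 - 3*(-7)) = 374 - (3 + 21) = 374 - 1*24 = 374 - 24 = 350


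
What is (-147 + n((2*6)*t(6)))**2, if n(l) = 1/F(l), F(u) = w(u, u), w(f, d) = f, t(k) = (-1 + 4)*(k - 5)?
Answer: 27994681/1296 ≈ 21601.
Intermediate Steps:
t(k) = -15 + 3*k (t(k) = 3*(-5 + k) = -15 + 3*k)
F(u) = u
n(l) = 1/l
(-147 + n((2*6)*t(6)))**2 = (-147 + 1/((2*6)*(-15 + 3*6)))**2 = (-147 + 1/(12*(-15 + 18)))**2 = (-147 + 1/(12*3))**2 = (-147 + 1/36)**2 = (-5291/36)**2 = 27994681/1296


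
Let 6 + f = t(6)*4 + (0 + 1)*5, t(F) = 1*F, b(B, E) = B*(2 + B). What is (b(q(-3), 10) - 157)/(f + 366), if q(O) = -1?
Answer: -158/389 ≈ -0.40617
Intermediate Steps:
t(F) = F
f = 23 (f = -6 + (6*4 + (0 + 1)*5) = -6 + (24 + 1*5) = -6 + (24 + 5) = -6 + 29 = 23)
(b(q(-3), 10) - 157)/(f + 366) = (-(2 - 1) - 157)/(23 + 366) = (-1*1 - 157)/389 = (-1 - 157)*(1/389) = -158*1/389 = -158/389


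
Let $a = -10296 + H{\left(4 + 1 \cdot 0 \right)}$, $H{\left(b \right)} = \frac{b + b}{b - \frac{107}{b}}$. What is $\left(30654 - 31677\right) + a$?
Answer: $- \frac{1030061}{91} \approx -11319.0$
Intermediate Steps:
$H{\left(b \right)} = \frac{2 b}{b - \frac{107}{b}}$
$a = - \frac{936968}{91}$ ($a = -10296 + \frac{2 \left(4 + 1 \cdot 0\right)^{2}}{-107 + \left(4 + 1 \cdot 0\right)^{2}} = -10296 + \frac{2 \left(4 + 0\right)^{2}}{-107 + \left(4 + 0\right)^{2}} = -10296 + \frac{2 \cdot 4^{2}}{-107 + 4^{2}} = -10296 + 2 \cdot 16 \frac{1}{-107 + 16} = -10296 + 2 \cdot 16 \frac{1}{-91} = -10296 + 2 \cdot 16 \left(- \frac{1}{91}\right) = -10296 - \frac{32}{91} = - \frac{936968}{91} \approx -10296.0$)
$\left(30654 - 31677\right) + a = \left(30654 - 31677\right) - \frac{936968}{91} = -1023 - \frac{936968}{91} = - \frac{1030061}{91}$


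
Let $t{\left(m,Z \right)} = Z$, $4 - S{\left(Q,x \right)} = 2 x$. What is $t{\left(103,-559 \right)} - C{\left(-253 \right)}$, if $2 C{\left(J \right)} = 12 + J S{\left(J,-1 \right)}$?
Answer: $194$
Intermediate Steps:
$S{\left(Q,x \right)} = 4 - 2 x$
$C{\left(J \right)} = 6 + 3 J$ ($C{\left(J \right)} = \frac{12 + J \left(4 - -2\right)}{2} = \frac{12 + J \left(4 + 2\right)}{2} = \frac{12 + J 6}{2} = \frac{12 + 6 J}{2} = 6 + 3 J$)
$t{\left(103,-559 \right)} - C{\left(-253 \right)} = -559 - \left(6 + 3 \left(-253\right)\right) = -559 - \left(6 - 759\right) = -559 - -753 = -559 + 753 = 194$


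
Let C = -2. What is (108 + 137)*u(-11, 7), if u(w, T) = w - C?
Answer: -2205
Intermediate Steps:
u(w, T) = 2 + w (u(w, T) = w - 1*(-2) = w + 2 = 2 + w)
(108 + 137)*u(-11, 7) = (108 + 137)*(2 - 11) = 245*(-9) = -2205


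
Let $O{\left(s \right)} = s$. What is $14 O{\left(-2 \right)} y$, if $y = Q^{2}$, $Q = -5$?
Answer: $-700$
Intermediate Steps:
$y = 25$ ($y = \left(-5\right)^{2} = 25$)
$14 O{\left(-2 \right)} y = 14 \left(-2\right) 25 = \left(-28\right) 25 = -700$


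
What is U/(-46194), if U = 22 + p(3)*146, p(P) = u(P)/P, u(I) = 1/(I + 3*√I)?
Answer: -125/415746 - 73*√3/415746 ≈ -0.00060479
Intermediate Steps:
p(P) = 1/(P*(P + 3*√P)) (p(P) = 1/((P + 3*√P)*P) = 1/(P*(P + 3*√P)))
U = 22 + 146/(3*(3 + 3*√3)) (U = 22 + (1/(3*(3 + 3*√3)))*146 = 22 + 146/(3*(3 + 3*√3)) ≈ 27.938)
U/(-46194) = (125/9 + 73*√3/9)/(-46194) = (125/9 + 73*√3/9)*(-1/46194) = -125/415746 - 73*√3/415746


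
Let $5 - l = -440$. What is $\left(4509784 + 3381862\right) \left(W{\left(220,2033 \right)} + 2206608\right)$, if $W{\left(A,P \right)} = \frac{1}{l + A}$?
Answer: $\frac{1654308074820338}{95} \approx 1.7414 \cdot 10^{13}$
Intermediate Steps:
$l = 445$ ($l = 5 - -440 = 5 + 440 = 445$)
$W{\left(A,P \right)} = \frac{1}{445 + A}$
$\left(4509784 + 3381862\right) \left(W{\left(220,2033 \right)} + 2206608\right) = \left(4509784 + 3381862\right) \left(\frac{1}{445 + 220} + 2206608\right) = 7891646 \left(\frac{1}{665} + 2206608\right) = 7891646 \cdot \frac{1467394321}{665} = \frac{1654308074820338}{95}$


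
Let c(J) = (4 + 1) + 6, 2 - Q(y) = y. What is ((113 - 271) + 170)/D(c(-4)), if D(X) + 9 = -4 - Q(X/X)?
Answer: -6/7 ≈ -0.85714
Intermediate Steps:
Q(y) = 2 - y
c(J) = 11 (c(J) = 5 + 6 = 11)
D(X) = -14 (D(X) = -9 + (-4 - (2 - X/X)) = -9 + (-4 - (2 - 1*1)) = -9 + (-4 - (2 - 1)) = -9 + (-4 - 1*1) = -9 + (-4 - 1) = -9 - 5 = -14)
((113 - 271) + 170)/D(c(-4)) = ((113 - 271) + 170)/(-14) = (-158 + 170)*(-1/14) = 12*(-1/14) = -6/7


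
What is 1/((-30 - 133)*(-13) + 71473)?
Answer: 1/73592 ≈ 1.3588e-5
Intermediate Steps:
1/((-30 - 133)*(-13) + 71473) = 1/(-163*(-13) + 71473) = 1/(2119 + 71473) = 1/73592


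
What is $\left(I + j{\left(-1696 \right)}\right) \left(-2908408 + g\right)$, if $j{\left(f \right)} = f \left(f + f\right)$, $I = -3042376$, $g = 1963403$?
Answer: $-2561394472280$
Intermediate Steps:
$j{\left(f \right)} = 2 f^{2}$ ($j{\left(f \right)} = f 2 f = 2 f^{2}$)
$\left(I + j{\left(-1696 \right)}\right) \left(-2908408 + g\right) = \left(-3042376 + 2 \left(-1696\right)^{2}\right) \left(-2908408 + 1963403\right) = \left(-3042376 + 2 \cdot 2876416\right) \left(-945005\right) = \left(-3042376 + 5752832\right) \left(-945005\right) = 2710456 \left(-945005\right) = -2561394472280$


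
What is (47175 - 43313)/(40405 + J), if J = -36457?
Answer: 1931/1974 ≈ 0.97822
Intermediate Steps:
(47175 - 43313)/(40405 + J) = (47175 - 43313)/(40405 - 36457) = 3862/3948 = 3862*(1/3948) = 1931/1974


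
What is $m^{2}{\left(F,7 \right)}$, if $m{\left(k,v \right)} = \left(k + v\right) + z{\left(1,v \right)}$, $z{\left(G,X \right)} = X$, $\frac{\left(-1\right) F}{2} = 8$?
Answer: $4$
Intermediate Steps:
$F = -16$ ($F = \left(-2\right) 8 = -16$)
$m{\left(k,v \right)} = k + 2 v$ ($m{\left(k,v \right)} = \left(k + v\right) + v = k + 2 v$)
$m^{2}{\left(F,7 \right)} = \left(-16 + 2 \cdot 7\right)^{2} = \left(-16 + 14\right)^{2} = \left(-2\right)^{2} = 4$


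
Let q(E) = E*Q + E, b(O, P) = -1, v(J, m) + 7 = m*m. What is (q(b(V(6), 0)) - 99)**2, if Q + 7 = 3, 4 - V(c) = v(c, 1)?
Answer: 9216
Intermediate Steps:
v(J, m) = -7 + m**2 (v(J, m) = -7 + m*m = -7 + m**2)
V(c) = 10 (V(c) = 4 - (-7 + 1**2) = 4 - (-7 + 1) = 4 - 1*(-6) = 4 + 6 = 10)
Q = -4 (Q = -7 + 3 = -4)
q(E) = -3*E (q(E) = E*(-4) + E = -4*E + E = -3*E)
(q(b(V(6), 0)) - 99)**2 = (-3*(-1) - 99)**2 = (3 - 99)**2 = (-96)**2 = 9216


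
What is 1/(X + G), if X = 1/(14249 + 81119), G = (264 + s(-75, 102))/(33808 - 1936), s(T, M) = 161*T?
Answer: -126648704/46931649 ≈ -2.6986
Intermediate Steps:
G = -3937/10624 (G = (264 + 161*(-75))/(33808 - 1936) = (264 - 12075)/31872 = -11811*1/31872 = -3937/10624 ≈ -0.37058)
X = 1/95368 ≈ 1.0486e-5
1/(X + G) = 1/(1/95368 - 3937/10624) = 1/(-46931649/126648704) = -126648704/46931649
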